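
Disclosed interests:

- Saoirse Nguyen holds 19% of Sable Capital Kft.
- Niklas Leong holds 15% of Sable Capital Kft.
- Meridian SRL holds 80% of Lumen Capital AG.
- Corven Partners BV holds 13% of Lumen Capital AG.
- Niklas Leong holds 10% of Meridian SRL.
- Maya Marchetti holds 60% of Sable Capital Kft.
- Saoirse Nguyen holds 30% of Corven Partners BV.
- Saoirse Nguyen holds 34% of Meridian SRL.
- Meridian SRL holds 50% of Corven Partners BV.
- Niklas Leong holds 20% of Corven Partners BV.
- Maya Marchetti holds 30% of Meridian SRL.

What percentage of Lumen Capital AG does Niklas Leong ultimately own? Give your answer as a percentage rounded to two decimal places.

11.25%

Niklas reaches Lumen along 3 paths.
Via Meridian: 10% × 80% = 8%.
Via Corven: 20% × 13% = 2.6%.
Via Meridian → Corven: 10% × 50% × 13% = 0.65%.
Total: 8% + 2.6% + 0.65% = 11.25%.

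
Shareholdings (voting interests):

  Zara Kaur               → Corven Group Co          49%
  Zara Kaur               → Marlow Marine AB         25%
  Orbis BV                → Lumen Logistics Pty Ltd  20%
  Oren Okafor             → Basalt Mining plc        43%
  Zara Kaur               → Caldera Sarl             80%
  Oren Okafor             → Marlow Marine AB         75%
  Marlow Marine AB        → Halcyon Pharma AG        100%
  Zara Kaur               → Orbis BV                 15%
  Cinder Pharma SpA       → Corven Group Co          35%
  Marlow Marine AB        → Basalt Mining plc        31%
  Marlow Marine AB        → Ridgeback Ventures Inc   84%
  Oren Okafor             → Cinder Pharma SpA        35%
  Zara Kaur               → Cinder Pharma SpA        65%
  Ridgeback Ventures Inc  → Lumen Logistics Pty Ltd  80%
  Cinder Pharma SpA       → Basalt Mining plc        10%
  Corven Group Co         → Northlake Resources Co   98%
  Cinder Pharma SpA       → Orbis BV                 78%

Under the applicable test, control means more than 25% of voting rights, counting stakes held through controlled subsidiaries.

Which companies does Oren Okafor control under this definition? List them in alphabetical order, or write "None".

Basalt Mining plc, Cinder Pharma SpA, Corven Group Co, Halcyon Pharma AG, Lumen Logistics Pty Ltd, Marlow Marine AB, Northlake Resources Co, Orbis BV, Ridgeback Ventures Inc

Oren holds 75% of Marlow, so Oren controls Marlow.
Oren holds 35% of Cinder, so Oren controls Cinder.
Cinder holds 35% of Corven, so Oren controls Corven.
Marlow holds 84% of Ridgeback, so Oren controls Ridgeback.
Corven holds 98% of Northlake, so Oren controls Northlake.
Cinder holds 78% of Orbis, so Oren controls Orbis.
Marlow holds 100% of Halcyon, so Oren controls Halcyon.
Oren and Cinder and Marlow together hold 43% + 10% + 31% = 84% of Basalt, so Oren controls Basalt.
Ridgeback and Orbis together hold 80% + 20% = 100% of Lumen, so Oren controls Lumen.
No other company's threshold is met.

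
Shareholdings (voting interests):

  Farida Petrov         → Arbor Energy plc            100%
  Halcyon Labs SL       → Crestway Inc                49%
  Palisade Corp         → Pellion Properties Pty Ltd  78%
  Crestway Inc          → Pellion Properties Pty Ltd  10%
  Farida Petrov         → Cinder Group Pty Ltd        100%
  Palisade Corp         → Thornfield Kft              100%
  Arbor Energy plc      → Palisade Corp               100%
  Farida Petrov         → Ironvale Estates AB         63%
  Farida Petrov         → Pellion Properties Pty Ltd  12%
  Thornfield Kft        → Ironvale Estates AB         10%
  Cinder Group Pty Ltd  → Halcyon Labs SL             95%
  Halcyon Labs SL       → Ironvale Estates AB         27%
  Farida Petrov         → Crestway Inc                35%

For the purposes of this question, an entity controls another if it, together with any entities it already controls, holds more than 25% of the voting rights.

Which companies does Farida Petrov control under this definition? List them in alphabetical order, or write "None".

Arbor Energy plc, Cinder Group Pty Ltd, Crestway Inc, Halcyon Labs SL, Ironvale Estates AB, Palisade Corp, Pellion Properties Pty Ltd, Thornfield Kft

Farida holds 100% of Arbor, so Farida controls Arbor.
Farida holds 100% of Cinder, so Farida controls Cinder.
Cinder holds 95% of Halcyon, so Farida controls Halcyon.
Arbor holds 100% of Palisade, so Farida controls Palisade.
Halcyon and Farida together hold 49% + 35% = 84% of Crestway, so Farida controls Crestway.
Palisade holds 100% of Thornfield, so Farida controls Thornfield.
Farida and Thornfield and Halcyon together hold 63% + 10% + 27% = 100% of Ironvale, so Farida controls Ironvale.
Farida and Crestway and Palisade together hold 12% + 10% + 78% = 100% of Pellion, so Farida controls Pellion.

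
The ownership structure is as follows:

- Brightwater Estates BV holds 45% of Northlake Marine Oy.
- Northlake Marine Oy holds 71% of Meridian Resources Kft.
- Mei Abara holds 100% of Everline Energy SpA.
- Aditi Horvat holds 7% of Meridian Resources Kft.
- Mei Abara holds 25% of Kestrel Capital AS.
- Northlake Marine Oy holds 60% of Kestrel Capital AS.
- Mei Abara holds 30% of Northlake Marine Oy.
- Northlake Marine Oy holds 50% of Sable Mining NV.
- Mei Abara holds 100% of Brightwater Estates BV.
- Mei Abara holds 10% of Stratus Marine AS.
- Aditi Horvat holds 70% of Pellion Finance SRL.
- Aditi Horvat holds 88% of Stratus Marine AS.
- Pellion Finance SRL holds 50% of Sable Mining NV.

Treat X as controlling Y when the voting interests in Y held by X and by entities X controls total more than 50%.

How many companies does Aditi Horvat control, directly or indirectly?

Aditi holds 88% of Stratus, so Aditi controls Stratus.
Aditi holds 70% of Pellion, so Aditi controls Pellion.
No other company's threshold is met.
Aditi controls 2 companies.

2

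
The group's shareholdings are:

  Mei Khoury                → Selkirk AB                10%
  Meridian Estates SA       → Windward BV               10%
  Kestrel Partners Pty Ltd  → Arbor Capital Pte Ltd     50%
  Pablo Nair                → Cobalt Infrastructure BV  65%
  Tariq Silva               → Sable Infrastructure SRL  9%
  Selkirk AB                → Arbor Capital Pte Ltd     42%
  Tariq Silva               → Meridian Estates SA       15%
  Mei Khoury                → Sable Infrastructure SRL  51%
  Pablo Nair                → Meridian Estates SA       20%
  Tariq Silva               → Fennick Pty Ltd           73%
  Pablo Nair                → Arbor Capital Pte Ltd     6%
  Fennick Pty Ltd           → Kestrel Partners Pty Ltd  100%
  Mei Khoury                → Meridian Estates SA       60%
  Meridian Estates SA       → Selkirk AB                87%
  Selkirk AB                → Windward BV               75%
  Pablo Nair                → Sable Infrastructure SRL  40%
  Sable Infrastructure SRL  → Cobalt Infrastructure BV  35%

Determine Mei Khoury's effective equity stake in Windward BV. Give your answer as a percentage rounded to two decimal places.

Mei reaches Windward along 3 paths.
Via Meridian: 60% × 10% = 6%.
Via Meridian → Selkirk: 60% × 87% × 75% = 39.15%.
Via Selkirk: 10% × 75% = 7.5%.
Total: 6% + 39.15% + 7.5% = 52.65%.

52.65%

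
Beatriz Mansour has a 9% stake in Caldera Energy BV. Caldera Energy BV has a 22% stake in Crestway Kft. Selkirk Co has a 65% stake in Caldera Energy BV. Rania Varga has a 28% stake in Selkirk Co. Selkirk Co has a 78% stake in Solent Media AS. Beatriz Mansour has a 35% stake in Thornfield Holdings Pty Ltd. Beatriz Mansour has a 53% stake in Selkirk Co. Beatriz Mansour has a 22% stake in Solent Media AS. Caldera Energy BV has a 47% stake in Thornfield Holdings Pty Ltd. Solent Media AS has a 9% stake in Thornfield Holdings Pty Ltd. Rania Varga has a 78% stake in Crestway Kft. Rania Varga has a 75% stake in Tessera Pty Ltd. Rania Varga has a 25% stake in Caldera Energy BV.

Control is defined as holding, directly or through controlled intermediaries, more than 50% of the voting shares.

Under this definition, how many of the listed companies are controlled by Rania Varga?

2

Rania holds 75% of Tessera, so Rania controls Tessera.
Rania holds 78% of Crestway, so Rania controls Crestway.
No other company's threshold is met.
Rania controls 2 companies.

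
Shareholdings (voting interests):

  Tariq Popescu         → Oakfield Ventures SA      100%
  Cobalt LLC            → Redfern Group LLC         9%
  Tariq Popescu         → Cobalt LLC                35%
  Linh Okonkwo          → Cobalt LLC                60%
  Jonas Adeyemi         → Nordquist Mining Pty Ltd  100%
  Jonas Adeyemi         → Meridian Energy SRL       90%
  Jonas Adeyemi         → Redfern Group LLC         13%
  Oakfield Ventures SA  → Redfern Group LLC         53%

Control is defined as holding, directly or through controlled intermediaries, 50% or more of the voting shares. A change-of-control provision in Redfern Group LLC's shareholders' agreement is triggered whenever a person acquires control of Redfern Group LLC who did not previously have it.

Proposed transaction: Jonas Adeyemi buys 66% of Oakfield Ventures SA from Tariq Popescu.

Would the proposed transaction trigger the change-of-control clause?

Yes

The purchase adds only to Jonas's holdings (Tariq's stake shrinks), so Jonas is the only person who could newly come to control Redfern.
Jonas holds 100% of Nordquist, so Jonas controls Nordquist.
Jonas holds 90% of Meridian, so Jonas controls Meridian.
In Redfern, Jonas's side holds only 13%, not ≥ 50%.
So before the transaction, Jonas does not control Redfern.
After the purchase, Jonas holds 66% of Oakfield directly, and Tariq's stake falls to 34%.
Jonas holds 66% of Oakfield, so Jonas controls Oakfield.
Jonas and Oakfield together hold 13% + 53% = 66% of Redfern, so Jonas controls Redfern.
Jonas did not control Redfern before and does after, so the clause is triggered.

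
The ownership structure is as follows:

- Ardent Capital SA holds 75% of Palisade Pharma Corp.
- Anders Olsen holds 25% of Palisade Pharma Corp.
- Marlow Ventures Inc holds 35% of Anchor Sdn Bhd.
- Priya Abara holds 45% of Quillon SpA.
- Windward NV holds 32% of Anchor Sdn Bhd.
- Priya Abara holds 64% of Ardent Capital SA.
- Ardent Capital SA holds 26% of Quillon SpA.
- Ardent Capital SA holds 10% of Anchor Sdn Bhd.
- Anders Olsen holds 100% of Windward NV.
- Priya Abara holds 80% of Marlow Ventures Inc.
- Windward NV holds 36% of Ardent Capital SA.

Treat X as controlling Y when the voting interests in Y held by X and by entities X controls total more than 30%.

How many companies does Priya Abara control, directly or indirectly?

Priya holds 64% of Ardent, so Priya controls Ardent.
Priya holds 80% of Marlow, so Priya controls Marlow.
Ardent and Marlow together hold 10% + 35% = 45% of Anchor, so Priya controls Anchor.
Ardent holds 75% of Palisade, so Priya controls Palisade.
Priya and Ardent together hold 45% + 26% = 71% of Quillon, so Priya controls Quillon.
No other company's threshold is met.
Priya controls 5 companies.

5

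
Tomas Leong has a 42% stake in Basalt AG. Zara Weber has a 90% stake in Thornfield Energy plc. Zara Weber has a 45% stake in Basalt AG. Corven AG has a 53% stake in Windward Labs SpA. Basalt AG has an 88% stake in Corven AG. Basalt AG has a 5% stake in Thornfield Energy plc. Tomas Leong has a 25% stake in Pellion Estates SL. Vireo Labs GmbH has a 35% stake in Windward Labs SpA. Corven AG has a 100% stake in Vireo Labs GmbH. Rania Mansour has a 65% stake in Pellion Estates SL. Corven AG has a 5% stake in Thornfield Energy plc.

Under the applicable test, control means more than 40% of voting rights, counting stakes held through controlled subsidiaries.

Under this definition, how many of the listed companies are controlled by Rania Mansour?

1

Rania holds 65% of Pellion, so Rania controls Pellion.
No other company's threshold is met.
Rania controls 1 company.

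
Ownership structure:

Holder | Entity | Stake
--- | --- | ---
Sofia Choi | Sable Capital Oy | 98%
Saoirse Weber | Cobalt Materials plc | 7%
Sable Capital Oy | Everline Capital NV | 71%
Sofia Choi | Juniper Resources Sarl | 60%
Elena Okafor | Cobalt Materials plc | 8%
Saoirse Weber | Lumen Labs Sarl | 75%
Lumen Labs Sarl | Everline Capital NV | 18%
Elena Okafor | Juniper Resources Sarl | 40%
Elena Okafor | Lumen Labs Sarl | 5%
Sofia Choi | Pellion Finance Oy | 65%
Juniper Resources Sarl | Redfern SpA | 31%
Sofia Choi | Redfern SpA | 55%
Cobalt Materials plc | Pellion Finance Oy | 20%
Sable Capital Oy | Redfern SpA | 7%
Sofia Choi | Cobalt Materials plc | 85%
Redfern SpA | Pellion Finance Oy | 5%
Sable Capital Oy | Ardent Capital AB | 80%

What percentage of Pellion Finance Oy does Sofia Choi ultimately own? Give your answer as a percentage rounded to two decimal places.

86.02%

Sofia reaches Pellion along 5 paths.
Via Redfern: 55% × 5% = 2.75%.
Via Juniper → Redfern: 60% × 31% × 5% = 0.93%.
Via Sable → Redfern: 98% × 7% × 5% = 0.343%.
Direct stake: 65% = 65%.
Via Cobalt: 85% × 20% = 17%.
Total: 2.75% + 0.93% + 0.343% + 65% + 17% = 86.023%.
Rounded: 86.02%.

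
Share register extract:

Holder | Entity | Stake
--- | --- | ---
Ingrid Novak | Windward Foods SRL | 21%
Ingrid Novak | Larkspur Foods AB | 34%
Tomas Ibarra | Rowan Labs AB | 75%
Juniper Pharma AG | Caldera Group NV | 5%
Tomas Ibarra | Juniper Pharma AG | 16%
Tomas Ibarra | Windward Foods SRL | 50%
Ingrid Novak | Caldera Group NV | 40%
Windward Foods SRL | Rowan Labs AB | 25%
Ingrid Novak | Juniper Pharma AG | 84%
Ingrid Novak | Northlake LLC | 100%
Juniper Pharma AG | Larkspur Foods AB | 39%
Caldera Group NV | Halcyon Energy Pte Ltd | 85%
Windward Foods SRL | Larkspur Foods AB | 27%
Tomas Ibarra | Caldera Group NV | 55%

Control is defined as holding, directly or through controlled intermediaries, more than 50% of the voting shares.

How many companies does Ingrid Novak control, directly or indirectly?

Ingrid holds 84% of Juniper, so Ingrid controls Juniper.
Ingrid holds 100% of Northlake, so Ingrid controls Northlake.
Ingrid and Juniper together hold 34% + 39% = 73% of Larkspur, so Ingrid controls Larkspur.
No other company's threshold is met.
Ingrid controls 3 companies.

3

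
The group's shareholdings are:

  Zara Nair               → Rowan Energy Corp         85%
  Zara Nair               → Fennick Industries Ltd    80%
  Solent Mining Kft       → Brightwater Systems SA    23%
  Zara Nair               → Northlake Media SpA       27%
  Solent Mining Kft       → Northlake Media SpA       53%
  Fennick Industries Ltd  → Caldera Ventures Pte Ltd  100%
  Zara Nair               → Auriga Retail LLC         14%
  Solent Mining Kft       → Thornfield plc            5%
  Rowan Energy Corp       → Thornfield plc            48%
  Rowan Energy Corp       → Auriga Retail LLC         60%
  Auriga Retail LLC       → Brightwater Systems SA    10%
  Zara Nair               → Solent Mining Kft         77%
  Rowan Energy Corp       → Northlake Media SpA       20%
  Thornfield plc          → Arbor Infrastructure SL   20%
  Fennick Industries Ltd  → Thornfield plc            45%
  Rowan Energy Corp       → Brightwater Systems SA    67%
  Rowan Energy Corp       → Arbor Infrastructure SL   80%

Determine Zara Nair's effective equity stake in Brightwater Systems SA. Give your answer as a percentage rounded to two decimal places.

Zara reaches Brightwater along 4 paths.
Via Solent: 77% × 23% = 17.71%.
Via Rowan: 85% × 67% = 56.95%.
Via Auriga: 14% × 10% = 1.4%.
Via Rowan → Auriga: 85% × 60% × 10% = 5.1%.
Total: 17.71% + 56.95% + 1.4% + 5.1% = 81.16%.

81.16%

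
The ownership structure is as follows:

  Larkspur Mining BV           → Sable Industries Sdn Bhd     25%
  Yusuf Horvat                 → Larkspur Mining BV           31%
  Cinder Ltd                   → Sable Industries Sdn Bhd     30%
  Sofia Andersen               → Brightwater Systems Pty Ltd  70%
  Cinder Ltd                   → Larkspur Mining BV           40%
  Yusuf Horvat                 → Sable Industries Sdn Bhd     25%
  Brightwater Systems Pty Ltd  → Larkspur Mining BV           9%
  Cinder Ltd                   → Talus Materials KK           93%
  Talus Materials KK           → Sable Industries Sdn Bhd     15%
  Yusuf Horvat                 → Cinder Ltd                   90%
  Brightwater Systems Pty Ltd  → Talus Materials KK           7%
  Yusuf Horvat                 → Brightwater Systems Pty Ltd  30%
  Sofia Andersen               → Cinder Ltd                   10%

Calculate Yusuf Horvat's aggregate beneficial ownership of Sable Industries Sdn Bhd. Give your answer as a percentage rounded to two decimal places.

82.30%

Yusuf reaches Sable along 7 paths.
Via Brightwater → Talus: 30% × 7% × 15% = 0.315%.
Via Cinder → Talus: 90% × 93% × 15% = 12.555%.
Via Larkspur: 31% × 25% = 7.75%.
Via Cinder → Larkspur: 90% × 40% × 25% = 9%.
Via Brightwater → Larkspur: 30% × 9% × 25% = 0.675%.
Via Cinder: 90% × 30% = 27%.
Direct stake: 25% = 25%.
Total: 0.315% + 12.555% + 7.75% + 9% + 0.675% + 27% + 25% = 82.295%.
Rounded: 82.30%.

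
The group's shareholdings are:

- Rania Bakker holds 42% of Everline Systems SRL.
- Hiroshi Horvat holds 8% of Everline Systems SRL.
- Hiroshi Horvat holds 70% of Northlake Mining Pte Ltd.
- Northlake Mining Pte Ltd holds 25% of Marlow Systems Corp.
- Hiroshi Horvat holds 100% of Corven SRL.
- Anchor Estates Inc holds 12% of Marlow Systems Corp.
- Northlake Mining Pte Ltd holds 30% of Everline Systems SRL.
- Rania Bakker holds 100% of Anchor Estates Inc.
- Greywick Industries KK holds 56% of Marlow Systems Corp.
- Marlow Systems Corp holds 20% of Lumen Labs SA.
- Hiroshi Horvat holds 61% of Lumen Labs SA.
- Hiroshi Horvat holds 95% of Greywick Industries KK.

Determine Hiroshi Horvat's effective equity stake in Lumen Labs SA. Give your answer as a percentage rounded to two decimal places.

75.14%

Hiroshi reaches Lumen along 3 paths.
Via Northlake → Marlow: 70% × 25% × 20% = 3.5%.
Via Greywick → Marlow: 95% × 56% × 20% = 10.64%.
Direct stake: 61% = 61%.
Total: 3.5% + 10.64% + 61% = 75.14%.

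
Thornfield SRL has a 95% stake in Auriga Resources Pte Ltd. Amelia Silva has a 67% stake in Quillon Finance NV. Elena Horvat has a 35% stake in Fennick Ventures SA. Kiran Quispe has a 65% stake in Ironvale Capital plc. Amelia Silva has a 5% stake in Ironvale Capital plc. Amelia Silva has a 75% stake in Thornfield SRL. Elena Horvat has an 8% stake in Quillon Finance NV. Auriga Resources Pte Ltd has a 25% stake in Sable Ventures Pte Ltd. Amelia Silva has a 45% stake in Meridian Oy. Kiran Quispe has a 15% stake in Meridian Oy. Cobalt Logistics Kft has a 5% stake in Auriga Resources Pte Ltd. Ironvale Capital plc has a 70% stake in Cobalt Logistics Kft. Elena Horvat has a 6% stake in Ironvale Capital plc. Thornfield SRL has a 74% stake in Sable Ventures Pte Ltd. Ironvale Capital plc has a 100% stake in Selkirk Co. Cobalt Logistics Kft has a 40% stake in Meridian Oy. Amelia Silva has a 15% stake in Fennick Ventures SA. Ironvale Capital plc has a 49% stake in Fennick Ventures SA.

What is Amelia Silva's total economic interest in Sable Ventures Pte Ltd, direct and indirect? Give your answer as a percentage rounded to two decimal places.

Amelia reaches Sable along 3 paths.
Via Ironvale → Cobalt → Auriga: 5% × 70% × 5% × 25% = 0.04375%.
Via Thornfield → Auriga: 75% × 95% × 25% = 17.8125%.
Via Thornfield: 75% × 74% = 55.5%.
Total: 0.04375% + 17.8125% + 55.5% = 73.35625%.
Rounded: 73.36%.

73.36%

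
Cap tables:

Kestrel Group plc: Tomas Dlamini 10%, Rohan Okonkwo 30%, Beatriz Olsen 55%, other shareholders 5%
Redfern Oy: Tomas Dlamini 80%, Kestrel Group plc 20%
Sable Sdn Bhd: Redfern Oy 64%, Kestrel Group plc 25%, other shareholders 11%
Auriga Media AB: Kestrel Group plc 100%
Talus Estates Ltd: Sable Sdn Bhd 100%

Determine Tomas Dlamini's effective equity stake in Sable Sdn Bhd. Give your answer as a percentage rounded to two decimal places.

Tomas reaches Sable along 3 paths.
Via Redfern: 80% × 64% = 51.2%.
Via Kestrel → Redfern: 10% × 20% × 64% = 1.28%.
Via Kestrel: 10% × 25% = 2.5%.
Total: 51.2% + 1.28% + 2.5% = 54.98%.

54.98%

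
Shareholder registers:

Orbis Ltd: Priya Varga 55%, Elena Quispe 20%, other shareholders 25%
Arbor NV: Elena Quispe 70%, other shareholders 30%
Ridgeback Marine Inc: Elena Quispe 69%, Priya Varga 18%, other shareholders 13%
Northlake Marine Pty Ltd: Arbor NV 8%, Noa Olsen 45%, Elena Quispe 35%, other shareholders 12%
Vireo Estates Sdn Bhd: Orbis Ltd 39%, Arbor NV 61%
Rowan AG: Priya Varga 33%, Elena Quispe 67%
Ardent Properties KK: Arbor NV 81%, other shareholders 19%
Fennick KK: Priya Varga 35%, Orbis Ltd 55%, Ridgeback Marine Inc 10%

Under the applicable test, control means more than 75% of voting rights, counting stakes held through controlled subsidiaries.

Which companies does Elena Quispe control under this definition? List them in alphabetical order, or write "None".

None

Elena's largest direct stake is 70% in Arbor, which does not meet the threshold.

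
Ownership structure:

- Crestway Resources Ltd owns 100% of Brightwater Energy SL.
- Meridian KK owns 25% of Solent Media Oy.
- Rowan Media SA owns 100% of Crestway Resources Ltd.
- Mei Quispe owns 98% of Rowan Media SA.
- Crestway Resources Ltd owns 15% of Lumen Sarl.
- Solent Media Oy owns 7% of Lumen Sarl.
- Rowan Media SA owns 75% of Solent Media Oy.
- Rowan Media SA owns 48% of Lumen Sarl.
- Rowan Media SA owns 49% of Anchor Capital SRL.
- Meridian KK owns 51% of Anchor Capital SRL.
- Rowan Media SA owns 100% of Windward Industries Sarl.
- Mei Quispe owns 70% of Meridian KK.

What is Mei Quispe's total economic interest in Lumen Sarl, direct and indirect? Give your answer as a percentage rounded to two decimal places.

Mei reaches Lumen along 4 paths.
Via Rowan → Crestway: 98% × 100% × 15% = 14.7%.
Via Rowan: 98% × 48% = 47.04%.
Via Rowan → Solent: 98% × 75% × 7% = 5.145%.
Via Meridian → Solent: 70% × 25% × 7% = 1.225%.
Total: 14.7% + 47.04% + 5.145% + 1.225% = 68.11%.

68.11%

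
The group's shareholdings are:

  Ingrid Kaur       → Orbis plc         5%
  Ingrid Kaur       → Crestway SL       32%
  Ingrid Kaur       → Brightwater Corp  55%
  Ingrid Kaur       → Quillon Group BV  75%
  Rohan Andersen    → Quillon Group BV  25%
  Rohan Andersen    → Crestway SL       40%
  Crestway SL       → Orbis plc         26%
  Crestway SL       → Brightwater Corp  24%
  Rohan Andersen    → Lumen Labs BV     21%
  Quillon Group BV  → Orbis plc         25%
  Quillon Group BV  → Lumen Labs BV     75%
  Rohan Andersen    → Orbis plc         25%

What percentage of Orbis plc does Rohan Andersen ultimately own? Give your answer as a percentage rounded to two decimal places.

41.65%

Rohan reaches Orbis along 3 paths.
Via Crestway: 40% × 26% = 10.4%.
Via Quillon: 25% × 25% = 6.25%.
Direct stake: 25% = 25%.
Total: 10.4% + 6.25% + 25% = 41.65%.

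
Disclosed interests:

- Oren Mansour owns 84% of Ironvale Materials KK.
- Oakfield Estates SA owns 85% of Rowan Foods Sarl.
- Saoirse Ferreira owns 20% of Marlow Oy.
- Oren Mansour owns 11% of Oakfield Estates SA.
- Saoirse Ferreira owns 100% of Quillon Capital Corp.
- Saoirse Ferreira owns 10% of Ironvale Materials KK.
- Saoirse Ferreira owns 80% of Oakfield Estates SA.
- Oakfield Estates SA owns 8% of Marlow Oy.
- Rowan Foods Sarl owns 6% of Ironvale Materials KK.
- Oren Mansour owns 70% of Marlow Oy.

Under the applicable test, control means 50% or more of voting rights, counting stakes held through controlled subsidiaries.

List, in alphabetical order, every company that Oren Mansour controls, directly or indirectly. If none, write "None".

Oren holds 70% of Marlow, so Oren controls Marlow.
Oren holds 84% of Ironvale, so Oren controls Ironvale.
No other company's threshold is met.

Ironvale Materials KK, Marlow Oy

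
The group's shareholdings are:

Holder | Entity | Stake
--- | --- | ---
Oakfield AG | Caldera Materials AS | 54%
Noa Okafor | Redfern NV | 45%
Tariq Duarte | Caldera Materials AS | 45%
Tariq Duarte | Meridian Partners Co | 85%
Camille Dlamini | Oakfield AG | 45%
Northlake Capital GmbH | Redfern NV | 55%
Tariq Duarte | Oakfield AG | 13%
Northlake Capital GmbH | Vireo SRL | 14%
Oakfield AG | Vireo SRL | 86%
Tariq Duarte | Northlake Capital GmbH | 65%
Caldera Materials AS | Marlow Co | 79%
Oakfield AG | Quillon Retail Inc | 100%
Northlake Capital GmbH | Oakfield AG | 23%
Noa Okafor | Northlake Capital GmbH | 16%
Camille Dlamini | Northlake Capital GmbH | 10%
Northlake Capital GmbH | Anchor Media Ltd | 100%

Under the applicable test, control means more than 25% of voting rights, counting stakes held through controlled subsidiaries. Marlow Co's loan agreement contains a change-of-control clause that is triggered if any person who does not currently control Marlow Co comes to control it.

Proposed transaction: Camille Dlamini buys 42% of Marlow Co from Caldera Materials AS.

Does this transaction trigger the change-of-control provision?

No

The purchase adds only to Camille's holdings (Caldera's stake shrinks), so Camille is the only person who could newly come to control Marlow.
Camille holds 45% of Oakfield, so Camille controls Oakfield.
Oakfield holds 54% of Caldera, so Camille controls Caldera.
Caldera holds 79% of Marlow, so Camille controls Marlow.
So Camille already controls Marlow before the transaction.
After the purchase, Camille holds 42% of Marlow directly, and Caldera's stake falls to 37%.
Camille controlled Marlow already, so this is not a new person acquiring control; every other person's position is unchanged or reduced.
No new person acquires control, so the clause is not triggered.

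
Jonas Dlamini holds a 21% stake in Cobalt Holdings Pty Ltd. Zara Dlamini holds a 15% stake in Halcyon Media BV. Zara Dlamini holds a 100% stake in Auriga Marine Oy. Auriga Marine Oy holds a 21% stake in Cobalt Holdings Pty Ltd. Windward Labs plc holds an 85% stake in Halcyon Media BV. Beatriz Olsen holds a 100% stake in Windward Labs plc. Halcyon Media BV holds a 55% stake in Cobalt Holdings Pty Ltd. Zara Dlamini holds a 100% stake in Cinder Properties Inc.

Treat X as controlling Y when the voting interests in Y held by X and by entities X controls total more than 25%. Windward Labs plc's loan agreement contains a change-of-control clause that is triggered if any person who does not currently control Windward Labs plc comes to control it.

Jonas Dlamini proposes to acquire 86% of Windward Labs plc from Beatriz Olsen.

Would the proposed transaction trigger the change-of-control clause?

The purchase adds only to Jonas's holdings (Beatriz's stake shrinks), so Jonas is the only person who could newly come to control Windward.
Jonas's largest direct stake is 21% in Cobalt, which does not meet the threshold, so Jonas controls no company.
Neither Jonas nor any entity Jonas controls holds any voting interest in Windward.
So before the transaction, Jonas does not control Windward.
After the purchase, Jonas holds 86% of Windward directly, and Beatriz's stake falls to 14%.
Jonas holds 86% of Windward, so Jonas controls Windward.
Jonas did not control Windward before and does after, so the clause is triggered.

Yes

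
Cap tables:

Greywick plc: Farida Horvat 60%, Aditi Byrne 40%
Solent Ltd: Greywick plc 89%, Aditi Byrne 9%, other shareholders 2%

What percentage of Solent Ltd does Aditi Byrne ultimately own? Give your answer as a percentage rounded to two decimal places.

44.60%

Aditi reaches Solent along 2 paths.
Via Greywick: 40% × 89% = 35.6%.
Direct stake: 9% = 9%.
Total: 35.6% + 9% = 44.6%.
Rounded: 44.60%.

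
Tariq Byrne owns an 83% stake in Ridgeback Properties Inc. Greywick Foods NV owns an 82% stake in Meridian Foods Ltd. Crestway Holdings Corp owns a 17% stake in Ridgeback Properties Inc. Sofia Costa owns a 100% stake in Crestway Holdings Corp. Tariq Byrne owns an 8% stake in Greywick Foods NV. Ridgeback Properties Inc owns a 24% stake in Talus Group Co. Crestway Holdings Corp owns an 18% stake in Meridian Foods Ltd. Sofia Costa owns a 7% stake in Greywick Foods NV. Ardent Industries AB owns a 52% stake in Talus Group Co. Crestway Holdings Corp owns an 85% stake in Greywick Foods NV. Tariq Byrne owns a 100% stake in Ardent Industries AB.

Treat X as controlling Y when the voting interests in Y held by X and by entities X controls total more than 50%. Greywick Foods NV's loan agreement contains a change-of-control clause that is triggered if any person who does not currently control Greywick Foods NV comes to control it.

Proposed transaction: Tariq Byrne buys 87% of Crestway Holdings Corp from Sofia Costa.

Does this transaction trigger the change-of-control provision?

The purchase adds only to Tariq's holdings (Sofia's stake shrinks), so Tariq is the only person who could newly come to control Greywick.
Tariq holds 83% of Ridgeback, so Tariq controls Ridgeback.
Tariq holds 100% of Ardent, so Tariq controls Ardent.
Ridgeback and Ardent together hold 24% + 52% = 76% of Talus, so Tariq controls Talus.
In Greywick, Tariq's side holds only 8%, not > 50%.
So before the transaction, Tariq does not control Greywick.
After the purchase, Tariq holds 87% of Crestway directly, and Sofia's stake falls to 13%.
Tariq holds 87% of Crestway, so Tariq controls Crestway.
Tariq and Crestway together hold 8% + 85% = 93% of Greywick, so Tariq controls Greywick.
Tariq did not control Greywick before and does after, so the clause is triggered.

Yes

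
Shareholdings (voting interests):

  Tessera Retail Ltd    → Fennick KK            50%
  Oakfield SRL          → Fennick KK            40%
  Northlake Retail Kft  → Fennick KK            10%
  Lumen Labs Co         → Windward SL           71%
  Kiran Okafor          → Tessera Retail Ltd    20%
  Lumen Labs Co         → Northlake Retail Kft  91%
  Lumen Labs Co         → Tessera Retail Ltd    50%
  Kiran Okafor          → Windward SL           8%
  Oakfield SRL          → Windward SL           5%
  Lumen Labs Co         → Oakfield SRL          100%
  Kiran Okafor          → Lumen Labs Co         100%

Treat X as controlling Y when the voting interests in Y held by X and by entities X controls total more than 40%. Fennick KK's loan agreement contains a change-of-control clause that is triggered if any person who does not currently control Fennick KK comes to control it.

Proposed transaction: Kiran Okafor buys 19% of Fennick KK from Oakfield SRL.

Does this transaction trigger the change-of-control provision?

The purchase adds only to Kiran's holdings (Oakfield's stake shrinks), so Kiran is the only person who could newly come to control Fennick.
Kiran holds 100% of Lumen, so Kiran controls Lumen.
Lumen and Kiran together hold 50% + 20% = 70% of Tessera, so Kiran controls Tessera.
Lumen holds 100% of Oakfield, so Kiran controls Oakfield.
Lumen holds 91% of Northlake, so Kiran controls Northlake.
Northlake and Oakfield and Tessera together hold 10% + 40% + 50% = 100% of Fennick, so Kiran controls Fennick.
So Kiran already controls Fennick before the transaction.
After the purchase, Kiran holds 19% of Fennick directly, and Oakfield's stake falls to 21%.
Kiran controlled Fennick already, so this is not a new person acquiring control; every other person's position is unchanged or reduced.
No new person acquires control, so the clause is not triggered.

No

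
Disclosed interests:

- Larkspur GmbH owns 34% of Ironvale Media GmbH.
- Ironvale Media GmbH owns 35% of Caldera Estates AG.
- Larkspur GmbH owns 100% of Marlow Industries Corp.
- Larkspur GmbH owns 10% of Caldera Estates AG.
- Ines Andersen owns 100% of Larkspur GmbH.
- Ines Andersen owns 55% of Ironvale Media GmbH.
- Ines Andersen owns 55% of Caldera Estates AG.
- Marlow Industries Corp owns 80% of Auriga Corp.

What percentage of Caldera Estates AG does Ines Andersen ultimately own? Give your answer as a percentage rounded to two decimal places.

Ines reaches Caldera along 4 paths.
Direct stake: 55% = 55%.
Via Larkspur: 100% × 10% = 10%.
Via Larkspur → Ironvale: 100% × 34% × 35% = 11.9%.
Via Ironvale: 55% × 35% = 19.25%.
Total: 55% + 10% + 11.9% + 19.25% = 96.15%.

96.15%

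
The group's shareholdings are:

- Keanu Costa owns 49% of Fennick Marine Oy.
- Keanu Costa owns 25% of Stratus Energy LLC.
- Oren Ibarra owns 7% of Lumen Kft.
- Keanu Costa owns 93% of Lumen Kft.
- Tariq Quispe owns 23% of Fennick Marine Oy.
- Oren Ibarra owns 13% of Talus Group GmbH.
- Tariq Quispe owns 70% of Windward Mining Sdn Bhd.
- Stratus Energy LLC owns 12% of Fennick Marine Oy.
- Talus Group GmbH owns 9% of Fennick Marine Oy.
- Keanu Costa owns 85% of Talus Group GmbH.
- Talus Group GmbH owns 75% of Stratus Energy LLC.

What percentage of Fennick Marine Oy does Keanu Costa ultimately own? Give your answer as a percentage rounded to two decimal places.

Keanu reaches Fennick along 4 paths.
Direct stake: 49% = 49%.
Via Talus: 85% × 9% = 7.65%.
Via Stratus: 25% × 12% = 3%.
Via Talus → Stratus: 85% × 75% × 12% = 7.65%.
Total: 49% + 7.65% + 3% + 7.65% = 67.3%.
Rounded: 67.30%.

67.30%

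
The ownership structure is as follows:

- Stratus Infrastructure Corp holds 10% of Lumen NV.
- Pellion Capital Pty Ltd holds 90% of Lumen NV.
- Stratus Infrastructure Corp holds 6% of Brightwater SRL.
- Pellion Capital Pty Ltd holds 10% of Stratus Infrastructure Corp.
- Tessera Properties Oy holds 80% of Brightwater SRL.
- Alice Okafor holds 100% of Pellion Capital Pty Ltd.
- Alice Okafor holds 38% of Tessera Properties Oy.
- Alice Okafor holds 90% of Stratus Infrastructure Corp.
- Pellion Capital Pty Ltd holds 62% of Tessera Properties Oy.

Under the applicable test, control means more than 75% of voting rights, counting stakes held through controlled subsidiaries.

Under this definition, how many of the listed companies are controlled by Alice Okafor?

Alice holds 100% of Pellion, so Alice controls Pellion.
Alice and Pellion together hold 38% + 62% = 100% of Tessera, so Alice controls Tessera.
Pellion and Alice together hold 10% + 90% = 100% of Stratus, so Alice controls Stratus.
Pellion and Stratus together hold 90% + 10% = 100% of Lumen, so Alice controls Lumen.
Tessera and Stratus together hold 80% + 6% = 86% of Brightwater, so Alice controls Brightwater.
Alice controls 5 companies.

5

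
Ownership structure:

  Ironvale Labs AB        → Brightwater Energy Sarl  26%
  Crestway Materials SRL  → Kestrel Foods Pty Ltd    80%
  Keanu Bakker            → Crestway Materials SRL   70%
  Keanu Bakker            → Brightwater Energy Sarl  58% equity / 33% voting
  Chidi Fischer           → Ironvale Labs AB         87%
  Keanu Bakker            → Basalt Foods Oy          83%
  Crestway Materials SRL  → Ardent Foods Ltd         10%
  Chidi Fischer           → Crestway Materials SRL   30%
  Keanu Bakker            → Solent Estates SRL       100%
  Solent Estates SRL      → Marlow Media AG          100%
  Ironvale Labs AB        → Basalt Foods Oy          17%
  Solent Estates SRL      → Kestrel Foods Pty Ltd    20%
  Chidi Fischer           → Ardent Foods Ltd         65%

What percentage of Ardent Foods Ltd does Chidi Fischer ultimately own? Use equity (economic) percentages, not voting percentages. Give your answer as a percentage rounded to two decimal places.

Chidi reaches Ardent along 2 paths.
Via Crestway: 30% × 10% = 3%.
Direct stake: 65% = 65%.
Total: 3% + 65% = 68%.
Rounded: 68.00%.

68.00%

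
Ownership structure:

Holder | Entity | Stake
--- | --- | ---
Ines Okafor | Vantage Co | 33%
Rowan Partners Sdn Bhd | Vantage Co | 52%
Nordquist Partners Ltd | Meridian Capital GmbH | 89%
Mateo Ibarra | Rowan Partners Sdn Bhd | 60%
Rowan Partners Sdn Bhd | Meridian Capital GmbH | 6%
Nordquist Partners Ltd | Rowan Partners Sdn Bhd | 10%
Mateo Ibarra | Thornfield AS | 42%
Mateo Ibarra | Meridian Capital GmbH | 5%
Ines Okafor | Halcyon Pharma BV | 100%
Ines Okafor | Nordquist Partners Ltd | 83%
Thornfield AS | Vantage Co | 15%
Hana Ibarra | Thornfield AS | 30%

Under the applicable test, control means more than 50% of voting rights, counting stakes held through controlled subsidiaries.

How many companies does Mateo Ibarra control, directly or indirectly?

2

Mateo holds 60% of Rowan, so Mateo controls Rowan.
Rowan holds 52% of Vantage, so Mateo controls Vantage.
No other company's threshold is met.
Mateo controls 2 companies.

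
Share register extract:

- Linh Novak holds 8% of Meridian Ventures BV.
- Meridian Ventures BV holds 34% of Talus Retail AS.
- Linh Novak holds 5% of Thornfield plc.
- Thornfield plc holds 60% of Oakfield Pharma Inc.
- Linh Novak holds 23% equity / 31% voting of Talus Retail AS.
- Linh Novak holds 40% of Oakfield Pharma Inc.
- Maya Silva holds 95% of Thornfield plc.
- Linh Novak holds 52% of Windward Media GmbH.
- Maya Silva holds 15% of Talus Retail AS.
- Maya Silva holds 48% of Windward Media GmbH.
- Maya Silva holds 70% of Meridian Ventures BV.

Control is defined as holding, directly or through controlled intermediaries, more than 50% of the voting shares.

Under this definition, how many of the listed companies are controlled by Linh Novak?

Linh holds 52% of Windward, so Linh controls Windward.
No other company's threshold is met.
Linh controls 1 company.

1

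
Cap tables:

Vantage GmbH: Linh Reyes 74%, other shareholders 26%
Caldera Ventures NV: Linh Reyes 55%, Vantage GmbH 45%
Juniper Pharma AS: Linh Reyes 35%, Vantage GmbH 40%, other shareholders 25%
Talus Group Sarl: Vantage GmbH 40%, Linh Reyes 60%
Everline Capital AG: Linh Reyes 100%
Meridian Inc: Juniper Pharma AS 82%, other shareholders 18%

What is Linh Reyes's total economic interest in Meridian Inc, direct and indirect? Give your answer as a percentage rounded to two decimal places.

52.97%

Linh reaches Meridian along 2 paths.
Via Juniper: 35% × 82% = 28.7%.
Via Vantage → Juniper: 74% × 40% × 82% = 24.272%.
Total: 28.7% + 24.272% = 52.972%.
Rounded: 52.97%.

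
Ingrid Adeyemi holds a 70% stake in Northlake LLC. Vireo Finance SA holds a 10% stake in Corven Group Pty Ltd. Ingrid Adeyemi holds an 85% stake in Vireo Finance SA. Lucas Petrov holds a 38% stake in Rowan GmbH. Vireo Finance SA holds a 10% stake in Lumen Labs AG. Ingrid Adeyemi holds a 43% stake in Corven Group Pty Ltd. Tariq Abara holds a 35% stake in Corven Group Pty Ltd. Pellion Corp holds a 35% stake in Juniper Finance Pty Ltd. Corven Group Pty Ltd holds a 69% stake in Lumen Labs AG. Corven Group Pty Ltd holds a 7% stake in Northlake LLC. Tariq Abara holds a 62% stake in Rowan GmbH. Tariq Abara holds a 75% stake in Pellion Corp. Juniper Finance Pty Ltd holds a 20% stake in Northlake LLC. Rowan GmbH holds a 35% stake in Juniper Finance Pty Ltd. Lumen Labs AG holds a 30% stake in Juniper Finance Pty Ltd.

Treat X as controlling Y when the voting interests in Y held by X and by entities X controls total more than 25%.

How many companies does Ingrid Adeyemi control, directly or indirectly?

5

Ingrid holds 85% of Vireo, so Ingrid controls Vireo.
Ingrid and Vireo together hold 43% + 10% = 53% of Corven, so Ingrid controls Corven.
Vireo and Corven together hold 10% + 69% = 79% of Lumen, so Ingrid controls Lumen.
Lumen holds 30% of Juniper, so Ingrid controls Juniper.
Juniper and Ingrid and Corven together hold 20% + 70% + 7% = 97% of Northlake, so Ingrid controls Northlake.
No other company's threshold is met.
Ingrid controls 5 companies.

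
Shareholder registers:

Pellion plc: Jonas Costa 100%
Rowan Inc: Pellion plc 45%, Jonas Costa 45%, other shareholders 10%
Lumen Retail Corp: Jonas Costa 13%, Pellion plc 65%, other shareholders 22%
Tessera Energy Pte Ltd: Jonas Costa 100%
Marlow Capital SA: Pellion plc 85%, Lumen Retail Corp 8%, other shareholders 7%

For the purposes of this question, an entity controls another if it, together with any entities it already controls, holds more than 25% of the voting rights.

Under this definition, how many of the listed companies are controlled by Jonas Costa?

5

Jonas holds 100% of Pellion, so Jonas controls Pellion.
Pellion and Jonas together hold 45% + 45% = 90% of Rowan, so Jonas controls Rowan.
Jonas and Pellion together hold 13% + 65% = 78% of Lumen, so Jonas controls Lumen.
Jonas holds 100% of Tessera, so Jonas controls Tessera.
Pellion and Lumen together hold 85% + 8% = 93% of Marlow, so Jonas controls Marlow.
Jonas controls 5 companies.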